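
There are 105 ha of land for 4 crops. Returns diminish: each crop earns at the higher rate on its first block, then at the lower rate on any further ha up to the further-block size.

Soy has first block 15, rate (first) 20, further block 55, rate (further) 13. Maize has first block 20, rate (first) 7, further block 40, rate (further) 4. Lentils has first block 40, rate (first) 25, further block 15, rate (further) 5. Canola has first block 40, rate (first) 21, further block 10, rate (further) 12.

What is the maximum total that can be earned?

Order all 8 blocks by rate: Lentils/first 25 > Canola/first 21 > Soy/first 20 > Soy/second 13 > Canola/second 12 > Maize/first 7 > Lentils/second 5 > Maize/second 4.
Lentils/first (25): +40 — 65 left.
Canola/first (21): +40 — 25 left.
Soy/first (20): +15 — 10 left.
Soy second at 13: only 10 left, fill 10.
Total = 25×40 + 21×40 + 20×15 + 13×10 = 2270.

2270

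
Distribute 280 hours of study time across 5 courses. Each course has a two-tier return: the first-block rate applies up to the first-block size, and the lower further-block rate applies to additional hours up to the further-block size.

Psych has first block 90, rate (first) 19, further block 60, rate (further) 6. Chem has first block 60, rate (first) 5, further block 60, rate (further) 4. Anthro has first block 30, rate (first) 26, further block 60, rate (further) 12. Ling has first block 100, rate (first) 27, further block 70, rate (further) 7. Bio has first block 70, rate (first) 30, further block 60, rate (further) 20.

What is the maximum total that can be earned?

7160

Order all 10 blocks by rate: Bio/T1 30 > Ling/T1 27 > Anthro/T1 26 > Bio/T2 20 > Psych/T1 19 > Anthro/T2 12 > Ling/T2 7 > Psych/T2 6 > Chem/T1 5 > Chem/T2 4.
Bio/T1 (30): +70 — 210 left.
Fill Ling T1 block (100 at 27) — 110 left.
Anthro/T1 (26): +30 — 80 left.
Fill Bio T2 block (60 at 20) — 20 left.
Psych/T1: +20 of 90 at 19; pool empty.
Total = 30×70 + 27×100 + 26×30 + 20×60 + 19×20 = 7160.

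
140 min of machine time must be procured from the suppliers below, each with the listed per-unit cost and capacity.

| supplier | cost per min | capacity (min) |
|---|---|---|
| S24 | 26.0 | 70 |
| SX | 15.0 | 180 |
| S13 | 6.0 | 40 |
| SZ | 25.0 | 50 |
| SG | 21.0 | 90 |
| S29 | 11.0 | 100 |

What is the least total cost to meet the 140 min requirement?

Fill from the cheapest supplier first.
Take 40 from S13 at 6.0 — need 100 more.
S29 (11.0): use full 100 — 0 min to go.
SX, SG, SZ, S24: unused.
Cost = 40×6.0 + 100×11.0 = 1340.

1340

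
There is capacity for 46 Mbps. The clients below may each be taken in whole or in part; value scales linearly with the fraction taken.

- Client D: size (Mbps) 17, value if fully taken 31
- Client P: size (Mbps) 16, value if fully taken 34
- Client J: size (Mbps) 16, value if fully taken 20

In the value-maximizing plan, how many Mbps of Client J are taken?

13

Rank by value-to-size ratio: Client P 34/16≈2.12, Client D 31/17≈1.82, Client J 20/16≈1.25.
Client P: take in full, 16 Mbps for value 34 → 30 left.
Take all of Client D (17 Mbps, value 31) → 13 Mbps left.
13 Mbps left: a 13/16 share of Client J gives 20×13/16 = 16.25.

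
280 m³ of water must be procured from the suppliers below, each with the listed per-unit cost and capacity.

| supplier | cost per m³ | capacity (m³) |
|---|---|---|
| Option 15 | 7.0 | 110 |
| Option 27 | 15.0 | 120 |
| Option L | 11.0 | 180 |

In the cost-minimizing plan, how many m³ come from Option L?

Cheapest first:
Option 15 (7.0): use full 110 ; 170 m³ to go.
Option L at 11.0: take 170 of its 180 ; requirement met.
Option 27: unused.

170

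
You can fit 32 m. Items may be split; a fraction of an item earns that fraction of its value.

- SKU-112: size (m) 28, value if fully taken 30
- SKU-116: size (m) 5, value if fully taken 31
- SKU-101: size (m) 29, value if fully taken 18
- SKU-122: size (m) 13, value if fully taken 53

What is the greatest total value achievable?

Sort by value density: SKU-116 31/5≈6.2, SKU-122 53/13≈4.08, SKU-112 30/28≈1.07, SKU-101 18/29≈0.621.
Take all of SKU-116 (5 m, value 31) → 27 m left.
SKU-122: take in full, 13 m for value 53 → 14 left.
Only 14 m remain; take 14/28 of SKU-112 for value 30×14/28 = 15.
Total value = 99.

99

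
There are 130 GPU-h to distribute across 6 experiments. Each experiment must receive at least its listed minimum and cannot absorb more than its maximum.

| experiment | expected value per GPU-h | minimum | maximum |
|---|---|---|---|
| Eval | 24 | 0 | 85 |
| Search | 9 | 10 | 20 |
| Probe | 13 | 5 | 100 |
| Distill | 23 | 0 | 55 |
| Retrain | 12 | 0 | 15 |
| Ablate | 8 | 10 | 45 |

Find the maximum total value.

Meeting every minimum uses 0+10+5+0+0+10 = 25 GPU-h, leaving 105.
Highest expected value per GPU-h first: Eval 24 > Distill 23 > Probe 13 > Retrain 12 > Search 9 > Ablate 8.
Eval: +85 to 85 (cap) — 20 left.
Only 20 left; Distill takes them to reach 20.
Total = 24×85 + 9×10 + 13×5 + 23×20 + 8×10 = 2735.

2735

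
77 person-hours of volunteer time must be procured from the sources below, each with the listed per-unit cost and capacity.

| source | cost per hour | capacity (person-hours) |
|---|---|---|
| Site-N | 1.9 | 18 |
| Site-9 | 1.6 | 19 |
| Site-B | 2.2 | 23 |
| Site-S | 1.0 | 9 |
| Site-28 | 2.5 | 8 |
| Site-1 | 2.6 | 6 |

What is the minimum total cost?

Use sources in increasing cost order.
Take 9 from Site-S at 1.0 ; need 68 more.
Take 19 from Site-9 at 1.6 ; need 49 more.
Site-N at 1.9: take all 18 person-hours ; 31 still needed.
Site-B (2.2): use full 23 ; 8 person-hours to go.
Site-28 (2.5): use full 8 ; 0 person-hours to go.
Site-1: unused.
Cost = 9×1.0 + 19×1.6 + 18×1.9 + 23×2.2 + 8×2.5 = 144.2.

144.2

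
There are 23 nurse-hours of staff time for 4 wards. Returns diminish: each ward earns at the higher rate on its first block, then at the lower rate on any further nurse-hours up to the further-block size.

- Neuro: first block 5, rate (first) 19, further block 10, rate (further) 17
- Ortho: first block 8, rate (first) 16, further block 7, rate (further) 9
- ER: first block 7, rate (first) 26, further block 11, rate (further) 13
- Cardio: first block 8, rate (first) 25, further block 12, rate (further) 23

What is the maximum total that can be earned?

Treat each block as its own option and order by rate: ER/first 26 > Cardio/first 25 > Cardio/second 23 > Neuro/first 19 > Neuro/second 17 > Ortho/first 16 > ER/second 13 > Ortho/second 9.
ER/first (26): +7 ; 16 left.
Fill Cardio first block (8 at 25) ; 8 left.
8 remain; put them into Cardio second at 23.
Total = 26×7 + 25×8 + 23×8 = 566.

566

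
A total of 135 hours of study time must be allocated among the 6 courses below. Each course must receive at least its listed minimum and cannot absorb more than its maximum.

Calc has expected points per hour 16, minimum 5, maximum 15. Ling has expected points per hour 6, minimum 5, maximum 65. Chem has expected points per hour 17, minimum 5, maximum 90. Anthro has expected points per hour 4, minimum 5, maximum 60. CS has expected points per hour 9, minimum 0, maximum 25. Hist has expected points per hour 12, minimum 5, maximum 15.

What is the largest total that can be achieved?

2045

Meeting every minimum uses 5+5+5+5+0+5 = 25 hours, leaving 110.
Order the courses by expected points per hour: Chem 17 > Calc 16 > Hist 12 > CS 9 > Ling 6 > Anthro 4.
Chem takes 85 more to reach its cap of 90 → 25 left.
Give Calc 10 more to hit its cap of 15 → 15 left.
Give Hist 10 more to hit its cap of 15 → 5 left.
Only 5 left; CS takes them to reach 5.
Total = 16×15 + 6×5 + 17×90 + 4×5 + 9×5 + 12×15 = 2045.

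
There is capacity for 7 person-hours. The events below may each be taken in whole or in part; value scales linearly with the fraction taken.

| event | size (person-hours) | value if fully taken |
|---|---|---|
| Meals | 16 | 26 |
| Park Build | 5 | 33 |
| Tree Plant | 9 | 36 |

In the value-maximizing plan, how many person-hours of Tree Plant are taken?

2

Best value per unit of size first: Park Build 33/5≈6.6, Tree Plant 36/9≈4, Meals 26/16≈1.62.
Park Build: take in full, 5 person-hours for value 33 — 2 left.
Only 2 person-hours remain; take 2/9 of Tree Plant for value 36×2/9 = 8.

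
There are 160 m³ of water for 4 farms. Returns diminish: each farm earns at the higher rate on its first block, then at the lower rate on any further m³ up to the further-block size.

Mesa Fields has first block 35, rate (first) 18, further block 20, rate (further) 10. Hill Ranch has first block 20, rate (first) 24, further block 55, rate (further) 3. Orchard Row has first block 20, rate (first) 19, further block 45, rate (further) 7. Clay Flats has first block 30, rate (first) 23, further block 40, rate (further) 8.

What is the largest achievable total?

Treat each block as its own option and order by rate: Hill Ranch/T1 24 > Clay Flats/T1 23 > Orchard Row/T1 19 > Mesa Fields/T1 18 > Mesa Fields/T2 10 > Clay Flats/T2 8 > Orchard Row/T2 7 > Hill Ranch/T2 3.
Fill Hill Ranch T1 block (20 at 24) → 140 left.
Clay Flats/T1 (23): +30 → 110 left.
Fill Orchard Row T1 block (20 at 19) → 90 left.
Mesa Fields T1 at 18: fill all 35 → 55 left.
Mesa Fields T2 at 10: fill all 20 → 35 left.
Clay Flats T2 at 8: only 35 left, fill 35.
Total = 24×20 + 23×30 + 19×20 + 18×35 + 10×20 + 8×35 = 2660.

2660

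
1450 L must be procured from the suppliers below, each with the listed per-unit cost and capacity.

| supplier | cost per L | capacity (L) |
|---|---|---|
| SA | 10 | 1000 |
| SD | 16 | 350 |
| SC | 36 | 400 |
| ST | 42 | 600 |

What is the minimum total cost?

Use suppliers in increasing cost order.
SA at 10: take all 1000 L → 450 still needed.
Take 350 from SD at 16 → need 100 more.
SC (36): take the remaining 100 → done.
ST: unused.
Cost = 1000×10 + 350×16 + 100×36 = 19200.

19200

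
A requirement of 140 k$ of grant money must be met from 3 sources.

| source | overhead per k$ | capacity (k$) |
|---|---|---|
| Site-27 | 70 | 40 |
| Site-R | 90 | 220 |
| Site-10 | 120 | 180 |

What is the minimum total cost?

11800

Use sources in increasing cost order.
Take 40 from Site-27 at 70 — need 100 more.
Site-R at 90: take 100 of its 220 — requirement met.
Site-10: unused.
Cost = 40×70 + 100×90 = 11800.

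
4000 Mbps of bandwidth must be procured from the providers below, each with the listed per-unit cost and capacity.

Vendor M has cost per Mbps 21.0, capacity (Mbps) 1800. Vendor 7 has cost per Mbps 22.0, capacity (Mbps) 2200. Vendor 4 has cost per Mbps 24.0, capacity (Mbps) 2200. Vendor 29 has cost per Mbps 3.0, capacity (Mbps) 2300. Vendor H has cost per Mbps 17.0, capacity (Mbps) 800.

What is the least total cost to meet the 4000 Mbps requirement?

39400

Fill from the cheapest provider first.
Vendor 29 at 3.0: take all 2300 Mbps ; 1700 still needed.
Take 800 from Vendor H at 17.0 ; need 900 more.
Vendor M at 21.0: take 900 of its 1800 ; requirement met.
Vendor 7, Vendor 4: unused.
Cost = 2300×3.0 + 800×17.0 + 900×21.0 = 39400.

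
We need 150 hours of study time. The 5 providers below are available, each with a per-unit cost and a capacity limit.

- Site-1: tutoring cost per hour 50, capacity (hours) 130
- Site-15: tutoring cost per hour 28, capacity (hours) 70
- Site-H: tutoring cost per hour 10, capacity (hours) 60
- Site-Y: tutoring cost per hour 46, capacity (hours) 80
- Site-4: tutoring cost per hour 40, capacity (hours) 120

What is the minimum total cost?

3360

Fill from the cheapest provider first.
Take 60 from Site-H at 10 → need 90 more.
Take 70 from Site-15 at 28 → need 20 more.
Take 20 from Site-4 at 40 to finish.
Site-Y, Site-1: unused.
Cost = 60×10 + 70×28 + 20×40 = 3360.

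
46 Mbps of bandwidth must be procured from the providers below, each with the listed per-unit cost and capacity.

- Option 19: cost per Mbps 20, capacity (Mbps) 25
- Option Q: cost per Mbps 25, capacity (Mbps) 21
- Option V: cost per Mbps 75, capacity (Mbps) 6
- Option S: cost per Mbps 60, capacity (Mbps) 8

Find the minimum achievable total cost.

Fill from the cheapest provider first.
Option 19 (20): use full 25 ; 21 Mbps to go.
Option Q at 25: take all 21 Mbps ; 0 still needed.
Option S, Option V: unused.
Cost = 25×20 + 21×25 = 1025.

1025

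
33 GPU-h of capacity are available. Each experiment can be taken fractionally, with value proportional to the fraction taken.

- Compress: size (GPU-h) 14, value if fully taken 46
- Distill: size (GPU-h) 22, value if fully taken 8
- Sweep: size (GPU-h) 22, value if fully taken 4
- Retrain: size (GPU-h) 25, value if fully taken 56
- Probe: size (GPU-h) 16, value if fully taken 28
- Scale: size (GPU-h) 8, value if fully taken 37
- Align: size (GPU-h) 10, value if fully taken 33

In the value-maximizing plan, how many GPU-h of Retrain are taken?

1

Best value per unit of size first: Scale 37/8≈4.62, Align 33/10≈3.3, Compress 46/14≈3.29, Retrain 56/25≈2.24, Probe 28/16≈1.75, Distill 8/22≈0.364, Sweep 4/22≈0.182.
Take all of Scale (8 GPU-h, value 37) → 25 GPU-h left.
All 10 GPU-h of Align fit (value 33) → 15 remain.
Take all of Compress (14 GPU-h, value 46) → 1 GPU-h left.
Fill the last 1 GPU-h with part of Retrain: 1/25 of it earns 2.24.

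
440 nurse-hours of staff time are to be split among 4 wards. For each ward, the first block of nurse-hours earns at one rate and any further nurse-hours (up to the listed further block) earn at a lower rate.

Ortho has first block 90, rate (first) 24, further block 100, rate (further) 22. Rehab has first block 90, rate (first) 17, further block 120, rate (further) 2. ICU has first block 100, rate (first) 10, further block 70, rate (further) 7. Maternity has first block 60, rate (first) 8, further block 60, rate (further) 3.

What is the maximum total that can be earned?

Rank every tier by rate: Ortho/T1 24 > Ortho/T2 22 > Rehab/T1 17 > ICU/T1 10 > Maternity/T1 8 > ICU/T2 7 > Maternity/T2 3 > Rehab/T2 2.
Ortho T1 at 24: fill all 90 ; 350 left.
Ortho T2 at 22: fill all 100 ; 250 left.
Rehab/T1 (17): +90 ; 160 left.
ICU/T1 (10): +100 ; 60 left.
Maternity T1 at 8: fill all 60 ; 0 left.
Total = 24×90 + 22×100 + 17×90 + 10×100 + 8×60 = 7370.

7370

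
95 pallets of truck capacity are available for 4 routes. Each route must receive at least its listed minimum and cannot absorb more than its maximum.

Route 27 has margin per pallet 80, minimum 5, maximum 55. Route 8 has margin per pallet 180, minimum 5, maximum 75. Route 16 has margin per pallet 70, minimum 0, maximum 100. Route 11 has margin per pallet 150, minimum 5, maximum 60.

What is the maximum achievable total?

Meeting every minimum uses 5+5+0+5 = 15 pallets, leaving 80.
Rank by margin per pallet: Route 8 180 > Route 11 150 > Route 27 80 > Route 16 70.
Give Route 8 70 more to hit its cap of 75 → 10 left.
Route 11 has room for 55 more but only 10 remain, so it gets 15.
Total = 80×5 + 180×75 + 150×15 = 16150.

16150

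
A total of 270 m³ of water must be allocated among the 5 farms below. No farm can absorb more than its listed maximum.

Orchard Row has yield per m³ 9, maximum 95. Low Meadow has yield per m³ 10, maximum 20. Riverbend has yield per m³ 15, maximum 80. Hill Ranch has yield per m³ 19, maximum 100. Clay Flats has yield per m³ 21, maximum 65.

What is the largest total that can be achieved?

4710

Highest yield per m³ first: Clay Flats 21 > Hill Ranch 19 > Riverbend 15 > Low Meadow 10 > Orchard Row 9.
Clay Flats: +65 to 65 (cap) ; 205 left.
Give Hill Ranch 100 to hit its cap of 100 ; 105 left.
Give Riverbend 80 to hit its cap of 80 ; 25 left.
Low Meadow takes 20 to reach its cap of 20 ; 5 left.
Orchard Row: +5 (room for 95) → 5. Pool exhausted.
Total = 9×5 + 10×20 + 15×80 + 19×100 + 21×65 = 4710.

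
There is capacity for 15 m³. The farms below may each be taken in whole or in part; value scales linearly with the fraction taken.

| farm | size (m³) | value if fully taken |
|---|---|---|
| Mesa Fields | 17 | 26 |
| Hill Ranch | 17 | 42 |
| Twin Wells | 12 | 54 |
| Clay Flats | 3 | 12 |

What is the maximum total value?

Rank by value-to-size ratio: Twin Wells 54/12≈4.5, Clay Flats 12/3≈4, Hill Ranch 42/17≈2.47, Mesa Fields 26/17≈1.53.
Take all of Twin Wells (12 m³, value 54) → 3 m³ left.
Take all of Clay Flats (3 m³, value 12) → 0 m³ left.
Total value = 66.

66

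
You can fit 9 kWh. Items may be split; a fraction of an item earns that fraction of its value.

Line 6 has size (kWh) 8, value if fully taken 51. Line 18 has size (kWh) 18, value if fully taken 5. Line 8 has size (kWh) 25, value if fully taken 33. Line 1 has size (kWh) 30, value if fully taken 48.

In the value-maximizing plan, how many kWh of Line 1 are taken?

Rank by value-to-size ratio: Line 6 51/8≈6.38, Line 1 48/30≈1.6, Line 8 33/25≈1.32, Line 18 5/18≈0.278.
All 8 kWh of Line 6 fit (value 51) — 1 remain.
Only 1 kWh remain; take 1/30 of Line 1 for value 48×1/30 = 1.6.

1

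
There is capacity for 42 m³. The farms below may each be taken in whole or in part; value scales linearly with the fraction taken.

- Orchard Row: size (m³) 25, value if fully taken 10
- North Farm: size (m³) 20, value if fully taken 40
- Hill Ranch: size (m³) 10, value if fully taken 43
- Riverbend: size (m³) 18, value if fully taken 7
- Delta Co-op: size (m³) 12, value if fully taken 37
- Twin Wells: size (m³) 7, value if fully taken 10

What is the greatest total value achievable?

Rank by value-to-size ratio: Hill Ranch 43/10≈4.3, Delta Co-op 37/12≈3.08, North Farm 40/20≈2, Twin Wells 10/7≈1.43, Orchard Row 10/25≈0.4, Riverbend 7/18≈0.389.
Hill Ranch: take in full, 10 m³ for value 43 — 32 left.
All 12 m³ of Delta Co-op fit (value 37) — 20 remain.
All 20 m³ of North Farm fit (value 40) — 0 remain.
Total value = 120.

120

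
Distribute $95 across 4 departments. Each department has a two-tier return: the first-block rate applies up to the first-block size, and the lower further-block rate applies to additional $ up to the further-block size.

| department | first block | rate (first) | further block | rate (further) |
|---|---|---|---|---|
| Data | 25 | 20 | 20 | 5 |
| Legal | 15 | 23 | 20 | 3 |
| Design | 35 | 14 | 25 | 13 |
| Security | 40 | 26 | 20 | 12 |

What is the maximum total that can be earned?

2095

Treat each block as its own option and order by rate: Security/T1 26 > Legal/T1 23 > Data/T1 20 > Design/T1 14 > Design/T2 13 > Security/T2 12 > Data/T2 5 > Legal/T2 3.
Security/T1 (26): +40 → 55 left.
Legal T1 at 23: fill all 15 → 40 left.
Data/T1 (20): +25 → 15 left.
15 remain; put them into Design T1 at 14.
Total = 26×40 + 23×15 + 20×25 + 14×15 = 2095.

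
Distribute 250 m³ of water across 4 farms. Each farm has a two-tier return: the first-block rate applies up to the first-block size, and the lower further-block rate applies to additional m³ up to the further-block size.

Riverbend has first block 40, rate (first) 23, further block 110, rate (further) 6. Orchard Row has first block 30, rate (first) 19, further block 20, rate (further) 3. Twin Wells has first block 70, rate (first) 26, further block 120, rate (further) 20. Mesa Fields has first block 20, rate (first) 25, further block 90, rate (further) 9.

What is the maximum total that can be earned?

5640

Treat each block as its own option and order by rate: Twin Wells/T1 26 > Mesa Fields/T1 25 > Riverbend/T1 23 > Twin Wells/T2 20 > Orchard Row/T1 19 > Mesa Fields/T2 9 > Riverbend/T2 6 > Orchard Row/T2 3.
Twin Wells T1 at 26: fill all 70 — 180 left.
Fill Mesa Fields T1 block (20 at 25) — 160 left.
Riverbend T1 at 23: fill all 40 — 120 left.
Twin Wells T2 at 20: fill all 120 — 0 left.
Total = 26×70 + 25×20 + 23×40 + 20×120 = 5640.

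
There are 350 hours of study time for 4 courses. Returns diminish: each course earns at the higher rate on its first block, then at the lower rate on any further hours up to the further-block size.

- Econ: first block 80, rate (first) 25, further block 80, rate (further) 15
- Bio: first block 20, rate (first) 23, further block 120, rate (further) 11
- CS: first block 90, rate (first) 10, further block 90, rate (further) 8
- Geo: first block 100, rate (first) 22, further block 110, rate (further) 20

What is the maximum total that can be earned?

7460

Order all 8 blocks by rate: Econ/first 25 > Bio/first 23 > Geo/first 22 > Geo/second 20 > Econ/second 15 > Bio/second 11 > CS/first 10 > CS/second 8.
Econ first at 25: fill all 80 → 270 left.
Fill Bio first block (20 at 23) → 250 left.
Geo first at 22: fill all 100 → 150 left.
Geo/second (20): +110 → 40 left.
Econ second at 15: only 40 left, fill 40.
Total = 25×80 + 23×20 + 22×100 + 20×110 + 15×40 = 7460.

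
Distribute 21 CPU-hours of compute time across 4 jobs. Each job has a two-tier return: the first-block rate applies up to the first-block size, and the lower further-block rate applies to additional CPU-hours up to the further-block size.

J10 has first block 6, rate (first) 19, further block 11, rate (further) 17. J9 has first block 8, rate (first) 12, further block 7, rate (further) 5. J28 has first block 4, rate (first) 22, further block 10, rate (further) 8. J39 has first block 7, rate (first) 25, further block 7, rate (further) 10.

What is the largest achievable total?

445

Rank every tier by rate: J39/tier1 25 > J28/tier1 22 > J10/tier1 19 > J10/tier2 17 > J9/tier1 12 > J39/tier2 10 > J28/tier2 8 > J9/tier2 5.
J39/tier1 (25): +7 ; 14 left.
J28/tier1 (22): +4 ; 10 left.
Fill J10 tier1 block (6 at 19) ; 4 left.
J10 tier2 at 17: only 4 left, fill 4.
Total = 25×7 + 22×4 + 19×6 + 17×4 = 445.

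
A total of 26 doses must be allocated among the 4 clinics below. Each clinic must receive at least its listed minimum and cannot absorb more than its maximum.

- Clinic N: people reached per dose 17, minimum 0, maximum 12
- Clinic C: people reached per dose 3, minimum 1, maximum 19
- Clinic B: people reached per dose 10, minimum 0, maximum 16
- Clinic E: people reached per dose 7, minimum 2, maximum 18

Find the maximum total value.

Meeting every minimum uses 0+1+0+2 = 3 doses, leaving 23.
Order the clinics by people reached per dose: Clinic N 17 > Clinic B 10 > Clinic E 7 > Clinic C 3.
Give Clinic N 12 more to hit its cap of 12 — 11 left.
Only 11 left; Clinic B takes them to reach 11.
Total = 17×12 + 3×1 + 10×11 + 7×2 = 331.

331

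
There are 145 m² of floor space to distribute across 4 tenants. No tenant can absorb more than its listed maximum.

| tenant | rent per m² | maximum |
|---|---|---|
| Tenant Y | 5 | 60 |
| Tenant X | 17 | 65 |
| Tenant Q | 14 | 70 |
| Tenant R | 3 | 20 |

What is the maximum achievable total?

Highest rent per m² first: Tenant X 17 > Tenant Q 14 > Tenant Y 5 > Tenant R 3.
Tenant X: +65 to 65 (cap) ; 80 left.
Tenant Q takes 70 to reach its cap of 70 ; 10 left.
Tenant Y: +10 (room for 60) → 10. Pool exhausted.
Total = 5×10 + 17×65 + 14×70 = 2135.

2135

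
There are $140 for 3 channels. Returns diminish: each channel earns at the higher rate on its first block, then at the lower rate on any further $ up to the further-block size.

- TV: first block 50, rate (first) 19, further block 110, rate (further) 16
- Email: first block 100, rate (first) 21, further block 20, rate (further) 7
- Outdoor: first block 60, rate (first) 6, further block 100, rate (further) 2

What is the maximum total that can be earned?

Order all 6 blocks by rate: Email/tier1 21 > TV/tier1 19 > TV/tier2 16 > Email/tier2 7 > Outdoor/tier1 6 > Outdoor/tier2 2.
Fill Email tier1 block (100 at 21) → 40 left.
TV tier1 at 19: only 40 left, fill 40.
Total = 21×100 + 19×40 = 2860.

2860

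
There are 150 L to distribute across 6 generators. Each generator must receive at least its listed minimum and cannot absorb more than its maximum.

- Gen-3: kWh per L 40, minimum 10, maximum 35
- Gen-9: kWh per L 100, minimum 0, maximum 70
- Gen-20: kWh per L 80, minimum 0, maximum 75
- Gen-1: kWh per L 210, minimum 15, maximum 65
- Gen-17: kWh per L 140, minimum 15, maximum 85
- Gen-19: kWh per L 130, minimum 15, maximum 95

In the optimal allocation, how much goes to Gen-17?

60

Meeting every minimum uses 10+0+0+15+15+15 = 55 L, leaving 95.
Highest kWh per L first: Gen-1 210 > Gen-17 140 > Gen-19 130 > Gen-9 100 > Gen-20 80 > Gen-3 40.
Gen-1 takes 50 more to reach its cap of 65 ; 45 left.
Gen-17 has room for 70 more but only 45 remain, so it gets 60.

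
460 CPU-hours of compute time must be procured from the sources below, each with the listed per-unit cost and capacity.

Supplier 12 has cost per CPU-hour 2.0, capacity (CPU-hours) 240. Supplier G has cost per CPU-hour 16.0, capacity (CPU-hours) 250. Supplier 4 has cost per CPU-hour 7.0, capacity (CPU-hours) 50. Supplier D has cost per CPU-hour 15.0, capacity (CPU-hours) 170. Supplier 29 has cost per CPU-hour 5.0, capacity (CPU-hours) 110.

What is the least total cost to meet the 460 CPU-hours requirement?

Cheapest first:
Supplier 12 at 2.0: take all 240 CPU-hours → 220 still needed.
Supplier 29 at 5.0: take all 110 CPU-hours → 110 still needed.
Supplier 4 (7.0): use full 50 → 60 CPU-hours to go.
Supplier D at 15.0: take 60 of its 170 → requirement met.
Supplier G: unused.
Cost = 240×2.0 + 110×5.0 + 50×7.0 + 60×15.0 = 2280.

2280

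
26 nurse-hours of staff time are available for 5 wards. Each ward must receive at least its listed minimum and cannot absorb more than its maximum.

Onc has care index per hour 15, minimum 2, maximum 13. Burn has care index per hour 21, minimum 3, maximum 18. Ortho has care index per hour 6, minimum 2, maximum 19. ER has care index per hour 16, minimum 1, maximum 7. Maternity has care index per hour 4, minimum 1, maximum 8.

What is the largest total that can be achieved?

Meeting every minimum uses 2+3+2+1+1 = 9 nurse-hours, leaving 17.
Order the wards by care index per hour: Burn 21 > ER 16 > Onc 15 > Ortho 6 > Maternity 4.
Give Burn 15 more to hit its cap of 18 ; 2 left.
Only 2 left; ER takes them to reach 3.
Total = 15×2 + 21×18 + 6×2 + 16×3 + 4×1 = 472.

472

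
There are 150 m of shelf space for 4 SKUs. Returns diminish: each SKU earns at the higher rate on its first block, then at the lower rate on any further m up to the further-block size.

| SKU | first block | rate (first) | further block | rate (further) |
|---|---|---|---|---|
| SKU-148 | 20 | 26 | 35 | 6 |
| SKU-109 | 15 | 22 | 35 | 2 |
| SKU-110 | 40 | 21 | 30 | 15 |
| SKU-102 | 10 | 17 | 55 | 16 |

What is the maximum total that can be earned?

2890

Rank every tier by rate: SKU-148/T1 26 > SKU-109/T1 22 > SKU-110/T1 21 > SKU-102/T1 17 > SKU-102/T2 16 > SKU-110/T2 15 > SKU-148/T2 6 > SKU-109/T2 2.
SKU-148 T1 at 26: fill all 20 ; 130 left.
Fill SKU-109 T1 block (15 at 22) ; 115 left.
SKU-110/T1 (21): +40 ; 75 left.
SKU-102/T1 (17): +10 ; 65 left.
SKU-102/T2 (16): +55 ; 10 left.
SKU-110/T2: +10 of 30 at 15; pool empty.
Total = 26×20 + 22×15 + 21×40 + 17×10 + 16×55 + 15×10 = 2890.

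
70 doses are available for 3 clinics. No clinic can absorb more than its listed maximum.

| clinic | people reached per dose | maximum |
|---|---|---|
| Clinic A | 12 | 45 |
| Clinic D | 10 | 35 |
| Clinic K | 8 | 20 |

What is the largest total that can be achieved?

Highest people reached per dose first: Clinic A 12 > Clinic D 10 > Clinic K 8.
Clinic A takes 45 to reach its cap of 45 → 25 left.
Clinic D has room for 35 but only 25 remain, so it gets 25.
Total = 12×45 + 10×25 = 790.

790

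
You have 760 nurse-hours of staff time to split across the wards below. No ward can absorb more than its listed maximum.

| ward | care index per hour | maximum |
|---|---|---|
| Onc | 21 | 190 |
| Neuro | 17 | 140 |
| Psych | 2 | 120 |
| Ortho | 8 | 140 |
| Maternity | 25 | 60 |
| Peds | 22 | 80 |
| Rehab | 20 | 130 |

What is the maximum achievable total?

Order the wards by care index per hour: Maternity 25 > Peds 22 > Onc 21 > Rehab 20 > Neuro 17 > Ortho 8 > Psych 2.
Maternity takes 60 to reach its cap of 60 — 700 left.
Peds takes 80 to reach its cap of 80 — 620 left.
Onc: +190 to 190 (cap) — 430 left.
Rehab: +130 to 130 (cap) — 300 left.
Neuro: +140 to 140 (cap) — 160 left.
Give Ortho 140 to hit its cap of 140 — 20 left.
Psych: +20 (room for 120) → 20. Pool exhausted.
Total = 21×190 + 17×140 + 2×20 + 8×140 + 25×60 + 22×80 + 20×130 = 13390.

13390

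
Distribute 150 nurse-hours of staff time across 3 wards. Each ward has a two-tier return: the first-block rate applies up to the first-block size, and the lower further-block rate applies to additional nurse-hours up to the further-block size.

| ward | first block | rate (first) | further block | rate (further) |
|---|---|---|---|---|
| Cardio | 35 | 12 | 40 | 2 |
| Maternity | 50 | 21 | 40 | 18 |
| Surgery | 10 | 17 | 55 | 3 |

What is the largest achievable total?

2405

Treat each block as its own option and order by rate: Maternity/tier1 21 > Maternity/tier2 18 > Surgery/tier1 17 > Cardio/tier1 12 > Surgery/tier2 3 > Cardio/tier2 2.
Maternity tier1 at 21: fill all 50 ; 100 left.
Maternity tier2 at 18: fill all 40 ; 60 left.
Surgery tier1 at 17: fill all 10 ; 50 left.
Cardio/tier1 (12): +35 ; 15 left.
15 remain; put them into Surgery tier2 at 3.
Total = 21×50 + 18×40 + 17×10 + 12×35 + 3×15 = 2405.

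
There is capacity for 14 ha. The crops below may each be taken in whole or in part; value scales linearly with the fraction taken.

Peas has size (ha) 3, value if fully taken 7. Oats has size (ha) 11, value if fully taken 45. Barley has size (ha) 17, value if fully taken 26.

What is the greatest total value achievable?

52

Sort by value density: Oats 45/11≈4.09, Peas 7/3≈2.33, Barley 26/17≈1.53.
All 11 ha of Oats fit (value 45) ; 3 remain.
All 3 ha of Peas fit (value 7) ; 0 remain.
Total value = 52.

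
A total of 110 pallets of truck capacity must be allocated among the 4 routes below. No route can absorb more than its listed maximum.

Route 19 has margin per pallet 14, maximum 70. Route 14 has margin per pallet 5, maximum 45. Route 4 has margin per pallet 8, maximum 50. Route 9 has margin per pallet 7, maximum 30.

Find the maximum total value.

Rank by margin per pallet: Route 19 14 > Route 4 8 > Route 9 7 > Route 14 5.
Route 19 takes 70 to reach its cap of 70 — 40 left.
Only 40 left; Route 4 takes them to reach 40.
Total = 14×70 + 8×40 = 1300.

1300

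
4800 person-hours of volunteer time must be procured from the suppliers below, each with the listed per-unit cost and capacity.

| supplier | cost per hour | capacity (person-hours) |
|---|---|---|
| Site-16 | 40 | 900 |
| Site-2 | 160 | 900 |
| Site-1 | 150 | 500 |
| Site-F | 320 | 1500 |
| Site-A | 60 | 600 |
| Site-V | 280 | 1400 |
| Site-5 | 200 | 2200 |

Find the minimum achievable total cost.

Fill from the cheapest supplier first.
Site-16 at 40: take all 900 person-hours — 3900 still needed.
Take 600 from Site-A at 60 — need 3300 more.
Take 500 from Site-1 at 150 — need 2800 more.
Site-2 at 160: take all 900 person-hours — 1900 still needed.
Take 1900 from Site-5 at 200 to finish.
Site-V, Site-F: unused.
Cost = 900×40 + 600×60 + 500×150 + 900×160 + 1900×200 = 671000.

671000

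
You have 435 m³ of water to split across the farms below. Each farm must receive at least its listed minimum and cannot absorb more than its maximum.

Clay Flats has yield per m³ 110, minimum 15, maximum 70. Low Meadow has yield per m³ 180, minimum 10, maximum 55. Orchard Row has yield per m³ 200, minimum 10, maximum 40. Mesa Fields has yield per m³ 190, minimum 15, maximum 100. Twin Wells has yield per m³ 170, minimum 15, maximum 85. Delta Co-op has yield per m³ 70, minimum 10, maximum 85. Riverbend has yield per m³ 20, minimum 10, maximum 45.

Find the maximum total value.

64500

Meeting every minimum uses 15+10+10+15+15+10+10 = 85 m³, leaving 350.
Order the farms by yield per m³: Orchard Row 200 > Mesa Fields 190 > Low Meadow 180 > Twin Wells 170 > Clay Flats 110 > Delta Co-op 70 > Riverbend 20.
Orchard Row: +30 to 40 (cap) → 320 left.
Give Mesa Fields 85 more to hit its cap of 100 → 235 left.
Low Meadow: +45 to 55 (cap) → 190 left.
Twin Wells takes 70 more to reach its cap of 85 → 120 left.
Give Clay Flats 55 more to hit its cap of 70 → 65 left.
Delta Co-op: +65 (room for 75) → 75. Pool exhausted.
Total = 110×70 + 180×55 + 200×40 + 190×100 + 170×85 + 70×75 + 20×10 = 64500.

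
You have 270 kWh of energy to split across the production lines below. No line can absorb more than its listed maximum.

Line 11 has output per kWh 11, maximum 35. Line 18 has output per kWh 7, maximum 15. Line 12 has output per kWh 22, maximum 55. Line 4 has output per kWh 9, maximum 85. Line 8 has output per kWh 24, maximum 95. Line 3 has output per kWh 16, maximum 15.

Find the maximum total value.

4745

Highest output per kWh first: Line 8 24 > Line 12 22 > Line 3 16 > Line 11 11 > Line 4 9 > Line 18 7.
Line 8: +95 to 95 (cap) — 175 left.
Line 12 takes 55 to reach its cap of 55 — 120 left.
Line 3 takes 15 to reach its cap of 15 — 105 left.
Give Line 11 35 to hit its cap of 35 — 70 left.
Line 4: +70 (room for 85) → 70. Pool exhausted.
Total = 11×35 + 22×55 + 9×70 + 24×95 + 16×15 = 4745.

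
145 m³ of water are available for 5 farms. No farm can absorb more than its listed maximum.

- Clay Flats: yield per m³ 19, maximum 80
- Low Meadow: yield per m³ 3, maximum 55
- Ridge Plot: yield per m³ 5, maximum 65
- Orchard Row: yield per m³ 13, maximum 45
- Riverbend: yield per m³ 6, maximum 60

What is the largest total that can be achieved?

Order the farms by yield per m³: Clay Flats 19 > Orchard Row 13 > Riverbend 6 > Ridge Plot 5 > Low Meadow 3.
Clay Flats takes 80 to reach its cap of 80 ; 65 left.
Give Orchard Row 45 to hit its cap of 45 ; 20 left.
Only 20 left; Riverbend takes them to reach 20.
Total = 19×80 + 13×45 + 6×20 = 2225.

2225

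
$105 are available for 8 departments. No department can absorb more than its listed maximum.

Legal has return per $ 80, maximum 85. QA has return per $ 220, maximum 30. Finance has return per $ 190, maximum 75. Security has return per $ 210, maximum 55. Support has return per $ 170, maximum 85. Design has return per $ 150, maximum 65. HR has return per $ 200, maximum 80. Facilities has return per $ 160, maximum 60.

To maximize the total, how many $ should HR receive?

20

Order the departments by return per $: QA 220 > Security 210 > HR 200 > Finance 190 > Support 170 > Facilities 160 > Design 150 > Legal 80.
Give QA 30 to hit its cap of 30 — 75 left.
Security takes 55 to reach its cap of 55 — 20 left.
HR has room for 80 but only 20 remain, so it gets 20.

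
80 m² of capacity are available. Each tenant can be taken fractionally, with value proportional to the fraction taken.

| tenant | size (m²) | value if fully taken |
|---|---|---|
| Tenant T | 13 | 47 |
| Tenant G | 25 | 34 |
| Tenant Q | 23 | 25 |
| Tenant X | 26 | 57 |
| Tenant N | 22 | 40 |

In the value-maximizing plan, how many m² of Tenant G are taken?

19

Rank by value-to-size ratio: Tenant T 47/13≈3.62, Tenant X 57/26≈2.19, Tenant N 40/22≈1.82, Tenant G 34/25≈1.36, Tenant Q 25/23≈1.09.
Tenant T: take in full, 13 m² for value 47 → 67 left.
All 26 m² of Tenant X fit (value 57) → 41 remain.
Take all of Tenant N (22 m², value 40) → 19 m² left.
Fill the last 19 m² with part of Tenant G: 19/25 of it earns 25.84.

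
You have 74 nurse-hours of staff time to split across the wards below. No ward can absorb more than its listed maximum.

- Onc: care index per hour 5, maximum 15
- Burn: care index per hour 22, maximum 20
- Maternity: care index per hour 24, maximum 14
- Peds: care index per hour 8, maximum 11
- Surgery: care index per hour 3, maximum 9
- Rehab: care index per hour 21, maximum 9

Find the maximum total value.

Order the wards by care index per hour: Maternity 24 > Burn 22 > Rehab 21 > Peds 8 > Onc 5 > Surgery 3.
Maternity: +14 to 14 (cap) ; 60 left.
Burn takes 20 to reach its cap of 20 ; 40 left.
Give Rehab 9 to hit its cap of 9 ; 31 left.
Peds takes 11 to reach its cap of 11 ; 20 left.
Onc takes 15 to reach its cap of 15 ; 5 left.
Surgery: +5 (room for 9) → 5. Pool exhausted.
Total = 5×15 + 22×20 + 24×14 + 8×11 + 3×5 + 21×9 = 1143.

1143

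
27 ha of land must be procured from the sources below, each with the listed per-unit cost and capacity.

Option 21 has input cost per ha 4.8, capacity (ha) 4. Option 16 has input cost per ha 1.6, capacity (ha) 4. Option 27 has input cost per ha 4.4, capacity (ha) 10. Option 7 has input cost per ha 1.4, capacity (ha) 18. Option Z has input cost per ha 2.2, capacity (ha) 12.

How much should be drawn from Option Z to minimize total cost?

Cheapest first:
Option 7 at 1.4: take all 18 ha → 9 still needed.
Option 16 (1.6): use full 4 → 5 ha to go.
Take 5 from Option Z at 2.2 to finish.
Option 27, Option 21: unused.

5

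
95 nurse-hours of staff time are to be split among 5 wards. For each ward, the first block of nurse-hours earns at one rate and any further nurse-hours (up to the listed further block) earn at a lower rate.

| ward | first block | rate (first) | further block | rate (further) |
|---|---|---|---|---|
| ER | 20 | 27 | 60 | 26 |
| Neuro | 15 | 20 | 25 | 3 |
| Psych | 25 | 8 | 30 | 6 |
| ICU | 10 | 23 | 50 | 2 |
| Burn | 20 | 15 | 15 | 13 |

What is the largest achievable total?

Treat each block as its own option and order by rate: ER/T1 27 > ER/T2 26 > ICU/T1 23 > Neuro/T1 20 > Burn/T1 15 > Burn/T2 13 > Psych/T1 8 > Psych/T2 6 > Neuro/T2 3 > ICU/T2 2.
ER/T1 (27): +20 → 75 left.
ER T2 at 26: fill all 60 → 15 left.
ICU T1 at 23: fill all 10 → 5 left.
Neuro/T1: +5 of 15 at 20; pool empty.
Total = 27×20 + 26×60 + 23×10 + 20×5 = 2430.

2430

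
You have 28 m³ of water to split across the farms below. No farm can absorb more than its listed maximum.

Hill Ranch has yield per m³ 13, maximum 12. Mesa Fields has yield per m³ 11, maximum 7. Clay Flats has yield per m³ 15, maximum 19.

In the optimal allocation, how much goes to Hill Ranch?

Rank by yield per m³: Clay Flats 15 > Hill Ranch 13 > Mesa Fields 11.
Clay Flats takes 19 to reach its cap of 19 → 9 left.
Only 9 left; Hill Ranch takes them to reach 9.

9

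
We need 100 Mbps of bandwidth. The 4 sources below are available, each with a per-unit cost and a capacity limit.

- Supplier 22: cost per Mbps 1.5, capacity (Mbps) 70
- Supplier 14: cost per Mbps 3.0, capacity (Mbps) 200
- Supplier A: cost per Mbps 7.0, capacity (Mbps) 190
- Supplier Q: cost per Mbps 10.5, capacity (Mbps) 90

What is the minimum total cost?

195

Use sources in increasing cost order.
Supplier 22 at 1.5: take all 70 Mbps → 30 still needed.
Supplier 14 (3.0): take the remaining 30 → done.
Supplier A, Supplier Q: unused.
Cost = 70×1.5 + 30×3.0 = 195.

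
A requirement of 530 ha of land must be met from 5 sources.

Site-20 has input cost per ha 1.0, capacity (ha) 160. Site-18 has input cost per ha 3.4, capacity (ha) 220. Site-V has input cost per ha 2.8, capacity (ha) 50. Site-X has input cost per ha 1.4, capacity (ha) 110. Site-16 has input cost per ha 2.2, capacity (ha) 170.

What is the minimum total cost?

964

Cheapest first:
Site-20 (1.0): use full 160 — 370 ha to go.
Take 110 from Site-X at 1.4 — need 260 more.
Site-16 (2.2): use full 170 — 90 ha to go.
Take 50 from Site-V at 2.8 — need 40 more.
Site-18 at 3.4: take 40 of its 220 — requirement met.
Cost = 160×1.0 + 110×1.4 + 170×2.2 + 50×2.8 + 40×3.4 = 964.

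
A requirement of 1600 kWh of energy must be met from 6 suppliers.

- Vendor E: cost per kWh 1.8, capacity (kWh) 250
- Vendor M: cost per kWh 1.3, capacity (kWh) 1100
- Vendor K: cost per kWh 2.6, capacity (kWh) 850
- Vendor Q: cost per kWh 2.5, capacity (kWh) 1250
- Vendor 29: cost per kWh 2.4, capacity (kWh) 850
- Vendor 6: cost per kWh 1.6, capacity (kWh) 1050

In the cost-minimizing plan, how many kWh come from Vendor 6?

500

Fill from the cheapest supplier first.
Vendor M (1.3): use full 1100 — 500 kWh to go.
Vendor 6 (1.6): take the remaining 500 — done.
Vendor E, Vendor 29, Vendor Q, Vendor K: unused.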